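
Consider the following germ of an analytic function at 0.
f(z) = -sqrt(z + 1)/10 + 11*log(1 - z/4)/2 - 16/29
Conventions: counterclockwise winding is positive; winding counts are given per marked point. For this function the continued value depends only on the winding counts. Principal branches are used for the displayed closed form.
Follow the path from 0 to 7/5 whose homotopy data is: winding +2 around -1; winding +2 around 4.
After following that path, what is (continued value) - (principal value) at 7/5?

Continued minus principal equals (22)*pi*i.

The rational part is single-valued and drops out of the difference; each branch term changes only by its own monodromy.
(-1/10)*sqrt(1 - z/(-1)): winding +2 is even, the square root returns to the same sheet, contribution 0.
(11/2)*log(1 - z/(4)): each positive loop around 4 adds 2*pi*i to the log, so winding +2 contributes (11/2)*(2)*2*pi*i = (22)*pi*i.
Summing the contributions at z = 7/5 gives (22)*pi*i.


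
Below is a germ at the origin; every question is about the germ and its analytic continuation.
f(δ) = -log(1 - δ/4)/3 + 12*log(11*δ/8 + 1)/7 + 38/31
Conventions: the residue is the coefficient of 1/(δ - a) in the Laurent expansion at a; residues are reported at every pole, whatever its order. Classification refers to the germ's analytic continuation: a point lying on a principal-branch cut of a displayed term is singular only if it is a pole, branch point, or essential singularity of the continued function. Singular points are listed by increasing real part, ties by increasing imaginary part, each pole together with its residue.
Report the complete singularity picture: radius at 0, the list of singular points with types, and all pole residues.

Branch term (12/7)*log(1 - δ/(-8/11)): its argument vanishes at δ = -8/11, a logarithmic branch point, modulus 8/11.
Branch term (-1/3)*log(1 - δ/(4)): its argument vanishes at δ = 4, a logarithmic branch point, modulus 4.
The radius of convergence is the smallest modulus among the singular points: 8/11.
List the singular points by increasing real part (a conjugate pair: the negative imaginary part first).

Radius of convergence at 0: 8/11.
At -8/11: a logarithmic branch point.
At 4: a logarithmic branch point.


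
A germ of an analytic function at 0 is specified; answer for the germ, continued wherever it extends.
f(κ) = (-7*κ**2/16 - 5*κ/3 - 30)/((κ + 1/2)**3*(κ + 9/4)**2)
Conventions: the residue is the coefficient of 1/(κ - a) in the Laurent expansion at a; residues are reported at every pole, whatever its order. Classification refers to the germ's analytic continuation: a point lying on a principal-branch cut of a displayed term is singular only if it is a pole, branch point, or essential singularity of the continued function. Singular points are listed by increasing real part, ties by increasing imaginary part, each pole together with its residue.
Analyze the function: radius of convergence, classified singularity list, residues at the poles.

Denominator factor (κ + 9/4)^2: pole of order 2 at -9/4, modulus 9/4.
Denominator factor (κ + 1/2)^3: pole of order 3 at -1/2, modulus 1/2.
The radius of convergence is the smallest modulus among the singular points: 1/2.
At the order-2 pole -9/4 set g(κ) = (κ - (-9/4))^2*f(κ) = (-7*κ**2/16 - 5*κ/3 - 30)/(κ + 1/2)**3.
Order-2 pole: residue = g'(a); g'(-9/4) = 9311/1029, so the residue is 9311/1029.
At the order-3 pole -1/2 set g(κ) = (κ - (-1/2))^3*f(κ) = (-7*κ**2/16 - 5*κ/3 - 30)/(κ + 9/4)**2.
Order-3 pole: residue = g''(a)/2; g''(-1/2) = -18622/1029, so the residue is -9311/1029.
List the singular points by increasing real part (a conjugate pair: the negative imaginary part first).

Radius of convergence at 0: 1/2.
At -9/4: a pole of order 2; residue 9311/1029.
At -1/2: a pole of order 3; residue -9311/1029.


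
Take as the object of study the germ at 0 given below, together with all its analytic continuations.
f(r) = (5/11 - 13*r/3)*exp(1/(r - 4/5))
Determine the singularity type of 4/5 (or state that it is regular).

The exponent 1/(r - (4/5)) has a pole at 4/5, so exp(1/(r - (4/5))) takes every nonzero value near it: an essential singularity (not a pole of any order).

The point is an essential singularity.


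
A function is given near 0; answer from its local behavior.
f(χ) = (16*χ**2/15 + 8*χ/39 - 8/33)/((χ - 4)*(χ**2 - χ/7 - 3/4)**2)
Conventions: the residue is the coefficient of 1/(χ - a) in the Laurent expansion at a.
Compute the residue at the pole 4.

The residue is 9890944/120778515.

At the order-1 pole 4 set g(χ) = (χ - (4))*f(χ) = (16*χ**2/15 + 8*χ/39 - 8/33)/(χ**2 - χ/7 - 3/4)**2.
Simple pole: residue = g(a) at a = 4, which is 9890944/120778515.


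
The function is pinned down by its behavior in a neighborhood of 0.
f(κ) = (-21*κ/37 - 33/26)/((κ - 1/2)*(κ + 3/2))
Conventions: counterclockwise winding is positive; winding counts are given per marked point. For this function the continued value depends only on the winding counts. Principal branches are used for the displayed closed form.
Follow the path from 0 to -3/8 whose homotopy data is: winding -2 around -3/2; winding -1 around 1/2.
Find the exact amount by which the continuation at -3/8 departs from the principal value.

The function is rational, hence single-valued: continuing it around any pole returns the same value, so the difference is 0.

Continued minus principal equals 0.


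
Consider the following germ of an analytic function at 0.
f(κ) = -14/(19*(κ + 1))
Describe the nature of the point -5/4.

The point is a regular point.

Denominator factors: κ + 1 = -1/4 at κ = -5/4 — none vanishes.
So the germ continues analytically to -5/4.


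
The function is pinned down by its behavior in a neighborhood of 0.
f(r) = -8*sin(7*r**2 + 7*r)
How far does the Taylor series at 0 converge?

The radius of convergence is infinite.

The factor sin(7*r**2 + 7*r) is entire and contributes no finite singular point.
The polynomial part has no poles.
No finite singular points: the Taylor series at 0 converges everywhere.


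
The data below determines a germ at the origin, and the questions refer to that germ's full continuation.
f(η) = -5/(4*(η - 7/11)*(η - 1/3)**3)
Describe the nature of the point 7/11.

The denominator factor η - 7/11 vanishes at 7/11 and appears to the power 1; the numerator there equals -5/4, nonzero, and no other factor vanishes.
Hence a pole whose order is the multiplicity, 1.

The point is a pole of order 1.


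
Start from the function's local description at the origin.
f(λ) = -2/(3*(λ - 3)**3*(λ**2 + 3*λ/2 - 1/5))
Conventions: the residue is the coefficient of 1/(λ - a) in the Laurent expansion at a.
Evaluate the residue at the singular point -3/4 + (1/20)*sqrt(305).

The factor λ**2 + 3*λ/2 - 1/5 splits as (λ - a)(λ - a') with a = -3/4 + (1/20)*sqrt(305), a' = -3/4 - (1/20)*sqrt(305). At the order-1 pole a set g(λ) = (λ - a)*f(λ) = [-2/(3*(λ - 3)**3)] / (λ - a').
Simple pole: residue = g(a) at a = -3/4 + (1/20)*sqrt(305), which is 42950/7057911 + (81750/143510857)*sqrt(305).

The residue is 42950/7057911 + (81750/143510857)*sqrt(305).


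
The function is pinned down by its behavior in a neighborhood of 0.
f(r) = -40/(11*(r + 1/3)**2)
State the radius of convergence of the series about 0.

Denominator factor (r + 1/3)^2: pole of order 2 at -1/3, modulus 1/3.
The radius of convergence is the smallest modulus among the singular points: 1/3.

The radius of convergence is 1/3.


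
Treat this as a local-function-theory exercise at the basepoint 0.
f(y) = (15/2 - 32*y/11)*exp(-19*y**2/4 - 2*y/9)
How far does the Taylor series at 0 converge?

The factor exp(-19*y**2/4 - 2*y/9) is entire and contributes no finite singular point.
The polynomial part has no poles.
No finite singular points: the Taylor series at 0 converges everywhere.

The radius of convergence is infinite.


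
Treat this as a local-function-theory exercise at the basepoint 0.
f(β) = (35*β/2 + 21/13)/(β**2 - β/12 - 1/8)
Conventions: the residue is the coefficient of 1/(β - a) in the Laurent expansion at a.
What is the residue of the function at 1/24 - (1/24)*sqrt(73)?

The factor β**2 - β/12 - 1/8 splits as (β - a)(β - a') with a = 1/24 - (1/24)*sqrt(73), a' = 1/24 + (1/24)*sqrt(73). At the order-1 pole a set g(β) = (β - a)*f(β) = [35*β/2 + 21/13] / (β - a').
Simple pole: residue = g(a) at a = 1/24 - (1/24)*sqrt(73), which is 35/4 - (1463/3796)*sqrt(73).

The residue is 35/4 - (1463/3796)*sqrt(73).


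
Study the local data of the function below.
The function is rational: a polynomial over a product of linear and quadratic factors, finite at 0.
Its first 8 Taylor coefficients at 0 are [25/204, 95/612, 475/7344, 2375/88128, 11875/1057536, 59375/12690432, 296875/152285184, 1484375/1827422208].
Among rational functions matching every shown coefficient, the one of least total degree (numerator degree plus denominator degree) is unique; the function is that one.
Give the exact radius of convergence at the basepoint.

No rational of total degree below 2 reproduces all 8 coefficients; solving the [1/1] Pade equations on them gives f(ζ) = (-ζ/4 - 5/17)/(ζ - 12/5), whose expansion matches every shown term.
Denominator factor (ζ - 12/5): pole of order 1 at 12/5, modulus 12/5.
The radius of convergence is the smallest modulus among the singular points: 12/5.

The radius of convergence is 12/5.


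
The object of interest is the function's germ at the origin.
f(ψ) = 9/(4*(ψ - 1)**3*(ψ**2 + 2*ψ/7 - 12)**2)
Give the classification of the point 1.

The denominator factor ψ - 1 vanishes at 1 and appears to the power 3; the numerator there equals 9/4, nonzero, and no other factor vanishes.
Hence a pole whose order is the multiplicity, 3.

The point is a pole of order 3.


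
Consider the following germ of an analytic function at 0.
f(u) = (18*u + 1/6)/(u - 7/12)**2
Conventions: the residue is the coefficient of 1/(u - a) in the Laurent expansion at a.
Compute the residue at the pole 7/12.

The residue is 18.

At the order-2 pole 7/12 set g(u) = (u - (7/12))^2*f(u) = 18*u + 1/6.
Order-2 pole: residue = g'(a); g'(7/12) = 18, so the residue is 18.


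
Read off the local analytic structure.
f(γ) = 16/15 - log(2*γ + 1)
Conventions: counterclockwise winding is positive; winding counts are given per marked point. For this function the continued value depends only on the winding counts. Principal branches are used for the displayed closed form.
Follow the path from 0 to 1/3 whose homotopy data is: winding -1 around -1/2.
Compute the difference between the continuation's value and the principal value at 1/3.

Continued minus principal equals (2)*pi*i.

The rational part is single-valued and drops out of the difference; each branch term changes only by its own monodromy.
(-1)*log(1 - γ/(-1/2)): each positive loop around -1/2 adds 2*pi*i to the log, so winding -1 contributes (-1)*(-1)*2*pi*i = (2)*pi*i.
Summing the contributions at γ = 1/3 gives (2)*pi*i.


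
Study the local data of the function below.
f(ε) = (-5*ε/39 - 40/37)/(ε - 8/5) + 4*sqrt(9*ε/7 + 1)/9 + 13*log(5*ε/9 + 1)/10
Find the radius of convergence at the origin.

The radius of convergence is 7/9.

Denominator factor (ε - 8/5): pole of order 1 at 8/5, modulus 8/5.
Branch term (13/10)*log(1 - ε/(-9/5)): its argument vanishes at ε = -9/5, a logarithmic branch point, modulus 9/5.
Branch term (4/9)*sqrt(1 - ε/(-7/9)): its argument vanishes at ε = -7/9, a square-root branch point, modulus 7/9.
The radius of convergence is the smallest modulus among the singular points: 7/9.


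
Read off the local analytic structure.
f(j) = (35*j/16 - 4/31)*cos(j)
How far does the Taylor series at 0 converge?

The factor cos(j) is entire and contributes no finite singular point.
The polynomial part has no poles.
No finite singular points: the Taylor series at 0 converges everywhere.

The radius of convergence is infinite.


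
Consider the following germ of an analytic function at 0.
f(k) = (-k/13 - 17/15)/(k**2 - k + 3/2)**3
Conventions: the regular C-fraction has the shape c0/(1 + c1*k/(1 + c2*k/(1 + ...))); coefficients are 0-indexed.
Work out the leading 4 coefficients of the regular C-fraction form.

Taylor coefficients (expand at 0): a_0 = -136/405, a_1 = -3656/5265, a_2 = -4256/15795, a_3 = 110992/142155.
c0 = a_0 = -136/405. Peel one level at a time: if S = 1 + c*k/S' with S'(0) = 1, then c is the k-coefficient of S and S' = c*k/(S - 1).
S_1 = c0/f = 1 + (-457/221)*k + (508975/146523)*k^2 + ...; c1 = -457/221.
S_2 = c1*k/(S_1 - 1) = 1 + (508975/302991)*k + (7189490/5638923)*k^2 + ...; c2 = 508975/302991.
S_3 = c2*k/(S_2 - 1) = 1 + (-317775458/418682835)*k + ...; c3 = -317775458/418682835.

The regular C-fraction coefficients are [-136/405, -457/221, 508975/302991, -317775458/418682835].


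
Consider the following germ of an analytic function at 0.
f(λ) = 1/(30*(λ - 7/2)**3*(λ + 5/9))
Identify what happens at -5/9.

The point is a pole of order 1.

The denominator factor λ + 5/9 vanishes at -5/9 and appears to the power 1; the numerator there equals 1/30, nonzero, and no other factor vanishes.
Hence a pole whose order is the multiplicity, 1.


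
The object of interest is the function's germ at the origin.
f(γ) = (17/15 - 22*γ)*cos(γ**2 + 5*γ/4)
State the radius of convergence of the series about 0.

The radius of convergence is infinite.

The factor cos(γ**2 + 5*γ/4) is entire and contributes no finite singular point.
The polynomial part has no poles.
No finite singular points: the Taylor series at 0 converges everywhere.


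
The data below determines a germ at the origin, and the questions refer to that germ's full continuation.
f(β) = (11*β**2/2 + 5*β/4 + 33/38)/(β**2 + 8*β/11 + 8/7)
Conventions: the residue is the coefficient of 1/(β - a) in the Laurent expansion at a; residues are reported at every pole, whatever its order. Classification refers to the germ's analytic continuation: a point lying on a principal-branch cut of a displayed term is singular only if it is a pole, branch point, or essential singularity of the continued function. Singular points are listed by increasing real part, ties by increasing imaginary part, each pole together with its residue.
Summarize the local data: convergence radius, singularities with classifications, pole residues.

Denominator factor (β**2 + 8*β/11 + 8/7): discriminant -3424/847, complex-conjugate roots (-4/11) + ((2/77)*sqrt(1498))*i and (-4/11) - ((2/77)*sqrt(1498))*i; poles of order 1, moduli (2/7)*sqrt(14) and (2/7)*sqrt(14).
The radius of convergence is the smallest modulus among the singular points: (2/7)*sqrt(14).
The factor β**2 + 8*β/11 + 8/7 splits as (β - a)(β - a') with a = (-4/11) - ((2/77)*sqrt(1498))*i, a' = (-4/11) + ((2/77)*sqrt(1498))*i. At the order-1 pole a set g(β) = (β - a)*f(β) = [11*β**2/2 + 5*β/4 + 33/38] / (β - a').
Simple pole: residue = g(a) at a = (-4/11) - ((2/77)*sqrt(1498))*i, which is (-11/8) - ((12925/227696)*sqrt(1498))*i.
The factor β**2 + 8*β/11 + 8/7 splits as (β - a)(β - a') with a = (-4/11) + ((2/77)*sqrt(1498))*i, a' = (-4/11) - ((2/77)*sqrt(1498))*i. At the order-1 pole a set g(β) = (β - a)*f(β) = [11*β**2/2 + 5*β/4 + 33/38] / (β - a').
Simple pole: residue = g(a) at a = (-4/11) + ((2/77)*sqrt(1498))*i, which is (-11/8) + ((12925/227696)*sqrt(1498))*i.
List the singular points by increasing real part (a conjugate pair: the negative imaginary part first).

Radius of convergence at 0: (2/7)*sqrt(14).
At (-4/11) - ((2/77)*sqrt(1498))*i: a pole of order 1; residue (-11/8) - ((12925/227696)*sqrt(1498))*i.
At (-4/11) + ((2/77)*sqrt(1498))*i: a pole of order 1; residue (-11/8) + ((12925/227696)*sqrt(1498))*i.


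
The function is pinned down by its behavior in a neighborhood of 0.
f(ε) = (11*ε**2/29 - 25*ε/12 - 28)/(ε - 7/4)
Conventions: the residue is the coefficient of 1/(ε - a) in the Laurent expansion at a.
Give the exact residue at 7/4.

The residue is -21217/696.

At the order-1 pole 7/4 set g(ε) = (ε - (7/4))*f(ε) = 11*ε**2/29 - 25*ε/12 - 28.
Simple pole: residue = g(a) at a = 7/4, which is -21217/696.


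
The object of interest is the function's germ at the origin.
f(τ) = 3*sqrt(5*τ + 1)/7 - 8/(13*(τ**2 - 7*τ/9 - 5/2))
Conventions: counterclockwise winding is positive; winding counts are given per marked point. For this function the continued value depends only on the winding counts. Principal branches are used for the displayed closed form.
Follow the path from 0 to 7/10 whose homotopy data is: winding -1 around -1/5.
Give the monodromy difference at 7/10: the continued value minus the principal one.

Continued minus principal equals -(9/7)*sqrt(2).

The rational part is single-valued and drops out of the difference; each branch term changes only by its own monodromy.
(3/7)*sqrt(1 - τ/(-1/5)): winding -1 is odd, the square root flips sign, contributing -2*(3/7)*sqrt(1 - (7/10)/(-1/5)) = -2*(3/7)*sqrt(9/2) = -(9/7)*sqrt(2).
Summing the contributions at τ = 7/10 gives -(9/7)*sqrt(2).


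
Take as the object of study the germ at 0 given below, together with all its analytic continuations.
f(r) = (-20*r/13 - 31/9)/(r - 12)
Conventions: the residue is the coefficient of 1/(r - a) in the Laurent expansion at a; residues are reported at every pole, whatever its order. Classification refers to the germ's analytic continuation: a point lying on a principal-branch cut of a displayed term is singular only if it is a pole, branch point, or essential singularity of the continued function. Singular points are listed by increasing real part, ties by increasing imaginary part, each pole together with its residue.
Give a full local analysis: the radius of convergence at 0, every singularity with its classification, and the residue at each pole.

Denominator factor (r - 12): pole of order 1 at 12, modulus 12.
The radius of convergence is the smallest modulus among the singular points: 12.
At the order-1 pole 12 set g(r) = (r - (12))*f(r) = -20*r/13 - 31/9.
Simple pole: residue = g(a) at a = 12, which is -2563/117.

Radius of convergence at 0: 12.
At 12: a pole of order 1; residue -2563/117.


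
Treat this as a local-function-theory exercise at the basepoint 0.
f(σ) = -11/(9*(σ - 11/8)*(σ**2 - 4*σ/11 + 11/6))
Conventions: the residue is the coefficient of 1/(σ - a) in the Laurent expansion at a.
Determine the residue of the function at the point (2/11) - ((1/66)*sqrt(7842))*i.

The factor σ**2 - 4*σ/11 + 11/6 splits as (σ - a)(σ - a') with a = (2/11) - ((1/66)*sqrt(7842))*i, a' = (2/11) + ((1/66)*sqrt(7842))*i. At the order-1 pole a set g(σ) = (σ - a)*f(σ) = [-11/(9*(σ - 11/8))] / (σ - a').
Simple pole: residue = g(a) at a = (2/11) - ((1/66)*sqrt(7842))*i, which is (352/1857) + ((1540/809033)*sqrt(7842))*i.

The residue is (352/1857) + ((1540/809033)*sqrt(7842))*i.


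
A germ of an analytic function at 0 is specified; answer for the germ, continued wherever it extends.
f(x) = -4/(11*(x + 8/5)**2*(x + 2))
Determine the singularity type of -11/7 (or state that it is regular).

Denominator factors: x + 2 = 3/7 at x = -11/7; x + 8/5 = 1/35 at x = -11/7 — none vanishes.
So the germ continues analytically to -11/7.

The point is a regular point.


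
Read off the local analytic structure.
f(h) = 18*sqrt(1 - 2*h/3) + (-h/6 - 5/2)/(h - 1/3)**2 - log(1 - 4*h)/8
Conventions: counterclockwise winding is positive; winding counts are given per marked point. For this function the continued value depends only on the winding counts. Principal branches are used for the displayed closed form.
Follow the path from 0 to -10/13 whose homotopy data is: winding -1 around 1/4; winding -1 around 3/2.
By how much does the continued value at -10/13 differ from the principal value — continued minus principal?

Continued minus principal equals (-(12/13)*sqrt(2301)) + ((1/4)*pi)*i.

The rational part is single-valued and drops out of the difference; each branch term changes only by its own monodromy.
(-1/8)*log(1 - h/(1/4)): each positive loop around 1/4 adds 2*pi*i to the log, so winding -1 contributes (-1/8)*(-1)*2*pi*i = (1/4)*pi*i.
(18)*sqrt(1 - h/(3/2)): winding -1 is odd, the square root flips sign, contributing -2*(18)*sqrt(1 - (-10/13)/(3/2)) = -2*(18)*sqrt(59/39) = -(12/13)*sqrt(2301).
Summing the contributions at h = -10/13 gives (-(12/13)*sqrt(2301)) + ((1/4)*pi)*i.


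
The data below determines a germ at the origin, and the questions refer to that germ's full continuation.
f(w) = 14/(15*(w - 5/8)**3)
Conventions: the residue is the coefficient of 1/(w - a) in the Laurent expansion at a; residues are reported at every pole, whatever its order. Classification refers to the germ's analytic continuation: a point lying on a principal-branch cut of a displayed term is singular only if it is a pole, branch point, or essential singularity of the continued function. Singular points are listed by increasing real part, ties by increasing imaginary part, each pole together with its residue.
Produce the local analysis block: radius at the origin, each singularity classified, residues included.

Denominator factor (w - 5/8)^3: pole of order 3 at 5/8, modulus 5/8.
The radius of convergence is the smallest modulus among the singular points: 5/8.
At the order-3 pole 5/8 set g(w) = (w - (5/8))^3*f(w) = 14/15.
Order-3 pole: residue = g''(a)/2; g''(5/8) = 0, so the residue is 0.

Radius of convergence at 0: 5/8.
At 5/8: a pole of order 3; residue 0.


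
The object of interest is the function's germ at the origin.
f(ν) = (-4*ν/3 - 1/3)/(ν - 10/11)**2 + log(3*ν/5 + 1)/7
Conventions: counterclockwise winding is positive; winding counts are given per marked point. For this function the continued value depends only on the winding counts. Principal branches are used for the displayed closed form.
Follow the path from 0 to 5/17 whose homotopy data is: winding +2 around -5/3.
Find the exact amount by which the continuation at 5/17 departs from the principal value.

The rational part is single-valued and drops out of the difference; each branch term changes only by its own monodromy.
(1/7)*log(1 - ν/(-5/3)): each positive loop around -5/3 adds 2*pi*i to the log, so winding +2 contributes (1/7)*(2)*2*pi*i = (4/7)*pi*i.
Summing the contributions at ν = 5/17 gives (4/7)*pi*i.

Continued minus principal equals (4/7)*pi*i.


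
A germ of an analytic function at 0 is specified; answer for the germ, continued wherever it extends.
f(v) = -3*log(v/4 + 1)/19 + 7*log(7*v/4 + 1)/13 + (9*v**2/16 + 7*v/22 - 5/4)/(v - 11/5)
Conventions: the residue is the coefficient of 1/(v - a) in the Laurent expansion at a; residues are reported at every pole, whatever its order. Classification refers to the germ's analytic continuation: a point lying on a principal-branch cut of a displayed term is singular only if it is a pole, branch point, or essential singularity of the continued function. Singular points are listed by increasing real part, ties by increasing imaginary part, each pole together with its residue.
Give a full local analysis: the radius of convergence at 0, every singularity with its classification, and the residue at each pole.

Denominator factor (v - 11/5): pole of order 1 at 11/5, modulus 11/5.
Branch term (-3/19)*log(1 - v/(-4)): its argument vanishes at v = -4, a logarithmic branch point, modulus 4.
Branch term (7/13)*log(1 - v/(-4/7)): its argument vanishes at v = -4/7, a logarithmic branch point, modulus 4/7.
The radius of convergence is the smallest modulus among the singular points: 4/7.
The branch terms are analytic at 11/5 and contribute nothing to the residue; only the rational part matters.
At the order-1 pole 11/5 set g(v) = (v - (11/5))*(rational part) = 9*v**2/16 + 7*v/22 - 5/4.
Simple pole: residue = g(a) at a = 11/5, which is 869/400.
List the singular points by increasing real part (a conjugate pair: the negative imaginary part first).

Radius of convergence at 0: 4/7.
At -4: a logarithmic branch point.
At -4/7: a logarithmic branch point.
At 11/5: a pole of order 1; residue 869/400.


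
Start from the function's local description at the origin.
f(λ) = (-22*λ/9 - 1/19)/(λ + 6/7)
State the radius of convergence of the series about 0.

The radius of convergence is 6/7.

Denominator factor (λ + 6/7): pole of order 1 at -6/7, modulus 6/7.
The radius of convergence is the smallest modulus among the singular points: 6/7.


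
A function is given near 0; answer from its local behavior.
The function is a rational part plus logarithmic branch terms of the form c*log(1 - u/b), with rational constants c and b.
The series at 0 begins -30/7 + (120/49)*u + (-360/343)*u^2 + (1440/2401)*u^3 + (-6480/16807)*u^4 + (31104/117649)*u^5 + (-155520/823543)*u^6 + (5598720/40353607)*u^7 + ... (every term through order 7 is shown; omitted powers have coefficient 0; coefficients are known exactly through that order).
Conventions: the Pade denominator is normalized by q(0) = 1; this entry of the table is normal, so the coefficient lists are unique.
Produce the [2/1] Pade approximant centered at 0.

The Pade approximant has numerator coefficients [-30/7, 0, 120/343]; denominator coefficients [1, 4/7].

Taylor coefficients needed (read off): a_0 = -30/7, a_1 = 120/49, a_2 = -360/343, a_3 = 1440/2401.
Write the denominator as Q(u) = 1 + q1*u. Requiring Q*f - P = O(u^4) with deg P <= 2 kills the coefficients of u^3..u^3 in Q*f:
  u^3: a_3 + q1*a_2 = 0, i.e. 1440/2401 + (-360/343)*q1 = 0.
Solving this linear system: q1 = 4/7.
The numerator is Q*f truncated at degree 2: P0 = a_0 = -30/7; P1 = a_1 + q1*a_0 = 0; P2 = a_2 + q1*a_1 = 120/343.


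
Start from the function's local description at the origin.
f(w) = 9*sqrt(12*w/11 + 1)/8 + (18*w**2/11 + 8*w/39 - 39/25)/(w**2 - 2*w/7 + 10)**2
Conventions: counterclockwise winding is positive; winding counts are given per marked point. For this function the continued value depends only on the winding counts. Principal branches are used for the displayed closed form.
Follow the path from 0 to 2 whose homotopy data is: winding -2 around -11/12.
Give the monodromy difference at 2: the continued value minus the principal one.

Continued minus principal equals 0.

The rational part is single-valued and drops out of the difference; each branch term changes only by its own monodromy.
(9/8)*sqrt(1 - w/(-11/12)): winding -2 is even, the square root returns to the same sheet, contribution 0.
Summing the contributions at w = 2 gives 0.


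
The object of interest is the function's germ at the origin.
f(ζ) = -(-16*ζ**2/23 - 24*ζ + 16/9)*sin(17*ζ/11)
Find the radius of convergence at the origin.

The factor -sin(17*ζ/11) is entire and contributes no finite singular point.
The polynomial part has no poles.
No finite singular points: the Taylor series at 0 converges everywhere.

The radius of convergence is infinite.


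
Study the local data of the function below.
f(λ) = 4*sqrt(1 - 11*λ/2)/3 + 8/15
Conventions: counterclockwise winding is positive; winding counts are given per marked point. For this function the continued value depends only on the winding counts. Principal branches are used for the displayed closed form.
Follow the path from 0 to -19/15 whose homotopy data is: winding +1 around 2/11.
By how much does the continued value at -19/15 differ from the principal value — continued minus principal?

Continued minus principal equals -(4/45)*sqrt(7170).

The rational part is single-valued and drops out of the difference; each branch term changes only by its own monodromy.
(4/3)*sqrt(1 - λ/(2/11)): winding +1 is odd, the square root flips sign, contributing -2*(4/3)*sqrt(1 - (-19/15)/(2/11)) = -2*(4/3)*sqrt(239/30) = -(4/45)*sqrt(7170).
Summing the contributions at λ = -19/15 gives -(4/45)*sqrt(7170).


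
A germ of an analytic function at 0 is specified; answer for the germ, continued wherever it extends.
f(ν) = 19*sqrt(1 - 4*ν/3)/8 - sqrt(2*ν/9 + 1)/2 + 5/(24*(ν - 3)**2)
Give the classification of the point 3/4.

The term (19/8)*sqrt(1 - ν/(3/4)) has argument 1 - 3/4/(3/4) = 0 at 3/4: a square-root (algebraic, two-sheeted) branch point; the remaining terms are analytic or single-valued there.

The point is an algebraic (square-root) branch point.


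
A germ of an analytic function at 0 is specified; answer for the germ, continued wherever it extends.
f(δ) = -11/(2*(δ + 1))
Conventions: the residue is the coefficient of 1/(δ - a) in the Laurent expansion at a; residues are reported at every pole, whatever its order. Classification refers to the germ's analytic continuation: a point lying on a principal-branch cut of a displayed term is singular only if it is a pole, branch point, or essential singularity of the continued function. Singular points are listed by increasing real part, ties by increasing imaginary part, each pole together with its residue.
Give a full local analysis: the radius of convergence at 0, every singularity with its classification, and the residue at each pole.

Radius of convergence at 0: 1.
At -1: a pole of order 1; residue -11/2.

Denominator factor (δ + 1): pole of order 1 at -1, modulus 1.
The radius of convergence is the smallest modulus among the singular points: 1.
At the order-1 pole -1 set g(δ) = (δ - (-1))*f(δ) = -11/2.
Simple pole: residue = g(a) at a = -1, which is -11/2.


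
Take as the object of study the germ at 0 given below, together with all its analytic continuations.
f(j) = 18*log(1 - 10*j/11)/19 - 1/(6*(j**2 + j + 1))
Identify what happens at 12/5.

Denominator factors: j**2 + j + 1 = 229/25 at j = 12/5 — none vanishes.
Branch term log(1 - j/(11/10)): argument at 12/5 is -13/11, nonzero, so 12/5 is not its branch point (a point on a principal cut is still regular for the continued germ).
So the germ continues analytically to 12/5.

The point is a regular point.


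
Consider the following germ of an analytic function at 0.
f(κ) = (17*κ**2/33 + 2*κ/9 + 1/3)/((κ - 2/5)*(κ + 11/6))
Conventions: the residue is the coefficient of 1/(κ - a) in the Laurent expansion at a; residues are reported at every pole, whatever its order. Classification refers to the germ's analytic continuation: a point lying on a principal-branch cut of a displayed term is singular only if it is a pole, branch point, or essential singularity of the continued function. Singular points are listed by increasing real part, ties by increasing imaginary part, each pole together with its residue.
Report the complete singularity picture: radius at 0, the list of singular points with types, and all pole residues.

Denominator factor (κ - 2/5): pole of order 1 at 2/5, modulus 2/5.
Denominator factor (κ + 11/6): pole of order 1 at -11/6, modulus 11/6.
The radius of convergence is the smallest modulus among the singular points: 2/5.
At the order-1 pole -11/6 set g(κ) = (κ - (-11/6))*f(κ) = (17*κ**2/33 + 2*κ/9 + 1/3)/(κ - 2/5).
Simple pole: residue = g(a) at a = -11/6, which is -895/1206.
At the order-1 pole 2/5 set g(κ) = (κ - (2/5))*f(κ) = (17*κ**2/33 + 2*κ/9 + 1/3)/(κ + 11/6).
Simple pole: residue = g(a) at a = 2/5, which is 2498/11055.
List the singular points by increasing real part (a conjugate pair: the negative imaginary part first).

Radius of convergence at 0: 2/5.
At -11/6: a pole of order 1; residue -895/1206.
At 2/5: a pole of order 1; residue 2498/11055.


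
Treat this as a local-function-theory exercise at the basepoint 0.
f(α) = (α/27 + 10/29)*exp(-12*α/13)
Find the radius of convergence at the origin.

The factor exp(-12*α/13) is entire and contributes no finite singular point.
The polynomial part has no poles.
No finite singular points: the Taylor series at 0 converges everywhere.

The radius of convergence is infinite.


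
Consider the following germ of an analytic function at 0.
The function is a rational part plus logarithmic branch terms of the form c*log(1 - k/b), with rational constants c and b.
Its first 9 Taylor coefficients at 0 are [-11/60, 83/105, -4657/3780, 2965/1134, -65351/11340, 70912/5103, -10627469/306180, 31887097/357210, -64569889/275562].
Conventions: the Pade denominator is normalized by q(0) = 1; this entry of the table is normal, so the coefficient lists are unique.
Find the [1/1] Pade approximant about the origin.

The Pade approximant has numerator coefficients [-11/60, 633427/1254960]; denominator coefficients [1, 4657/2988].

Taylor coefficients needed (read off): a_0 = -11/60, a_1 = 83/105, a_2 = -4657/3780.
Write the denominator as Q(k) = 1 + q1*k. Requiring Q*f - P = O(k^3) with deg P <= 1 kills the coefficients of k^2..k^2 in Q*f:
  k^2: a_2 + q1*a_1 = 0, i.e. -4657/3780 + (83/105)*q1 = 0.
Solving this linear system: q1 = 4657/2988.
The numerator is Q*f truncated at degree 1: P0 = a_0 = -11/60; P1 = a_1 + q1*a_0 = 633427/1254960.


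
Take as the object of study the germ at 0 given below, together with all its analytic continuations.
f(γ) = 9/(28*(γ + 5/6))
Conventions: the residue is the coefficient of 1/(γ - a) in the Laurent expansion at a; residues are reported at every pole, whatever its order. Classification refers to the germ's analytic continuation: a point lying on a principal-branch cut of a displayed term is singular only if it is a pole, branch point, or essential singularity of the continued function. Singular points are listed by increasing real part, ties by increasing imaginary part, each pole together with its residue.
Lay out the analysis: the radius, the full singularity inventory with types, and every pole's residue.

Radius of convergence at 0: 5/6.
At -5/6: a pole of order 1; residue 9/28.

Denominator factor (γ + 5/6): pole of order 1 at -5/6, modulus 5/6.
The radius of convergence is the smallest modulus among the singular points: 5/6.
At the order-1 pole -5/6 set g(γ) = (γ - (-5/6))*f(γ) = 9/28.
Simple pole: residue = g(a) at a = -5/6, which is 9/28.


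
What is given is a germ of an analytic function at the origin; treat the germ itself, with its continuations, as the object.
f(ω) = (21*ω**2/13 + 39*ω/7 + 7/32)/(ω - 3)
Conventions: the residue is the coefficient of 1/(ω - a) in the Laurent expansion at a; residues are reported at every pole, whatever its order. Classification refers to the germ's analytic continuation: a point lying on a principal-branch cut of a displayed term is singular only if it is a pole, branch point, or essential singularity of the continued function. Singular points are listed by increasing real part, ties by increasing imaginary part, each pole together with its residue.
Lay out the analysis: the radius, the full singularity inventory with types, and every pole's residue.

Radius of convergence at 0: 3.
At 3: a pole of order 1; residue 91645/2912.

Denominator factor (ω - 3): pole of order 1 at 3, modulus 3.
The radius of convergence is the smallest modulus among the singular points: 3.
At the order-1 pole 3 set g(ω) = (ω - (3))*f(ω) = 21*ω**2/13 + 39*ω/7 + 7/32.
Simple pole: residue = g(a) at a = 3, which is 91645/2912.


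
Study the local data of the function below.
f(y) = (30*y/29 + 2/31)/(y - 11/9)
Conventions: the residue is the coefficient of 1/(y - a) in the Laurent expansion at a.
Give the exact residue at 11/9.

At the order-1 pole 11/9 set g(y) = (y - (11/9))*f(y) = 30*y/29 + 2/31.
Simple pole: residue = g(a) at a = 11/9, which is 3584/2697.

The residue is 3584/2697.


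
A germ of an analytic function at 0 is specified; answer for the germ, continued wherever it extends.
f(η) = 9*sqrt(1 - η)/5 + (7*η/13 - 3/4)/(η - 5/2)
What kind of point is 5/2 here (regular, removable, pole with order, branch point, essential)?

The denominator factor η - 5/2 vanishes at 5/2 and appears to the power 1; the numerator there equals 31/52, nonzero, and no other factor vanishes.
The branch terms are analytic at this point.
Hence a pole whose order is the multiplicity, 1.

The point is a pole of order 1.


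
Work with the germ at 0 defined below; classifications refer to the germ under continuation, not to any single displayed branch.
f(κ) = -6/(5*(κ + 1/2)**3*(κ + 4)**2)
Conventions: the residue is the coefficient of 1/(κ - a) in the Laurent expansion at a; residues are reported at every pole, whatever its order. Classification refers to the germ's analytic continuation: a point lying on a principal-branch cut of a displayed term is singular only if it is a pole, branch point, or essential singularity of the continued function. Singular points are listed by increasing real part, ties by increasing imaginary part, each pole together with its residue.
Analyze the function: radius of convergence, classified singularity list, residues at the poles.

Denominator factor (κ + 1/2)^3: pole of order 3 at -1/2, modulus 1/2.
Denominator factor (κ + 4)^2: pole of order 2 at -4, modulus 4.
The radius of convergence is the smallest modulus among the singular points: 1/2.
At the order-2 pole -4 set g(κ) = (κ - (-4))^2*f(κ) = -6/(5*(κ + 1/2)**3).
Order-2 pole: residue = g'(a); g'(-4) = 288/12005, so the residue is 288/12005.
At the order-3 pole -1/2 set g(κ) = (κ - (-1/2))^3*f(κ) = -6/(5*(κ + 4)**2).
Order-3 pole: residue = g''(a)/2; g''(-1/2) = -576/12005, so the residue is -288/12005.
List the singular points by increasing real part (a conjugate pair: the negative imaginary part first).

Radius of convergence at 0: 1/2.
At -4: a pole of order 2; residue 288/12005.
At -1/2: a pole of order 3; residue -288/12005.


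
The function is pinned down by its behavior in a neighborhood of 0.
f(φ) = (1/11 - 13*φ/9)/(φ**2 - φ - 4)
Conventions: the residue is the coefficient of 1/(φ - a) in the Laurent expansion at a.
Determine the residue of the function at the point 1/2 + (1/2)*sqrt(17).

The factor φ**2 - φ - 4 splits as (φ - a)(φ - a') with a = 1/2 + (1/2)*sqrt(17), a' = 1/2 - (1/2)*sqrt(17). At the order-1 pole a set g(φ) = (φ - a)*f(φ) = [1/11 - 13*φ/9] / (φ - a').
Simple pole: residue = g(a) at a = 1/2 + (1/2)*sqrt(17), which is -13/18 - (125/3366)*sqrt(17).

The residue is -13/18 - (125/3366)*sqrt(17).


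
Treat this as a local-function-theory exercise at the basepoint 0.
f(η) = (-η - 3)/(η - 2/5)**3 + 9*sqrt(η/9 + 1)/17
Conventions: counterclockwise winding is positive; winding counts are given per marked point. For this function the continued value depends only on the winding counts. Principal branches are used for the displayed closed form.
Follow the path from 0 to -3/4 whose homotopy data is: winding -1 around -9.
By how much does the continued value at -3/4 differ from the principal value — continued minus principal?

Continued minus principal equals -(3/17)*sqrt(33).

The rational part is single-valued and drops out of the difference; each branch term changes only by its own monodromy.
(9/17)*sqrt(1 - η/(-9)): winding -1 is odd, the square root flips sign, contributing -2*(9/17)*sqrt(1 - (-3/4)/(-9)) = -2*(9/17)*sqrt(11/12) = -(3/17)*sqrt(33).
Summing the contributions at η = -3/4 gives -(3/17)*sqrt(33).


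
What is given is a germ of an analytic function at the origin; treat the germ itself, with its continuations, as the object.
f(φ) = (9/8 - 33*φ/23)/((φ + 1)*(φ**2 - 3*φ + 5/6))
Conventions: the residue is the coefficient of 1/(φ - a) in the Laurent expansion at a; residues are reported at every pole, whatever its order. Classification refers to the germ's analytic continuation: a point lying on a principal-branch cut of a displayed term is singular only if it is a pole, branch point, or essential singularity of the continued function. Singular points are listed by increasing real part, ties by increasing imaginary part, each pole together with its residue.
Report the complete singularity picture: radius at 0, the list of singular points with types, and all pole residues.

Radius of convergence at 0: 3/2 - (1/6)*sqrt(51).
At -1: a pole of order 1; residue 1413/2668.
At 3/2 - (1/6)*sqrt(51): a pole of order 1; residue -1413/5336 + (591/90712)*sqrt(51).
At 3/2 + (1/6)*sqrt(51): a pole of order 1; residue -1413/5336 - (591/90712)*sqrt(51).


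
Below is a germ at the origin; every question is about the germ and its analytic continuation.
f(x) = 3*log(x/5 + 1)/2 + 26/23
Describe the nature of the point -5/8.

The point is a regular point.

There is no denominator, hence no pole anywhere.
Branch term log(1 - x/(-5)): argument at -5/8 is 7/8, nonzero, so -5/8 is not its branch point (a point on a principal cut is still regular for the continued germ).
So the germ continues analytically to -5/8.
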